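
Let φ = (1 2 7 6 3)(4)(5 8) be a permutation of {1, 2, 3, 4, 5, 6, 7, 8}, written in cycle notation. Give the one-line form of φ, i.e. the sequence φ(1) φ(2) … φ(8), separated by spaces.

2 7 1 4 8 3 6 5

Image by image: 1→2, 2→7, 3→1, 4→4, 5→8, 6→3, 7→6, 8→5.
Listing these in domain order gives 2 7 1 4 8 3 6 5.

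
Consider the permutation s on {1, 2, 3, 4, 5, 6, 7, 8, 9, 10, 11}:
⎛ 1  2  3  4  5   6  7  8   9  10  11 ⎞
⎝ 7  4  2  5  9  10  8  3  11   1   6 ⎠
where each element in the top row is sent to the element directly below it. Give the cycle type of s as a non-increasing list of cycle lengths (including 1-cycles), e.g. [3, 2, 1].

[11]

The disjoint cycles are (1 7 8 3 2 4 5 9 11 6 10), with lengths 11 in non-increasing order.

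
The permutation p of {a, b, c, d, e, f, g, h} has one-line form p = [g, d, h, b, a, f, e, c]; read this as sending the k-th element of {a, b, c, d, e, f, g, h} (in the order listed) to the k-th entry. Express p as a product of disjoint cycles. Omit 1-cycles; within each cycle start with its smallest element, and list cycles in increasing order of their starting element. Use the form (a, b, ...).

From a: a → g → e → a, closing the cycle (a, g, e).
Continuing from each remaining unvisited element yields (a, g, e)(b, d)(c, h).

(a, g, e)(b, d)(c, h)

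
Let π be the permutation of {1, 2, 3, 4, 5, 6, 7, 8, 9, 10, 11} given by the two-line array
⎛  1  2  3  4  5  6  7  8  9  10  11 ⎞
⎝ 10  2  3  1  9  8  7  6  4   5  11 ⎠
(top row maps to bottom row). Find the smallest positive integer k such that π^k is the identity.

10

The disjoint-cycle form of π has cycle lengths 5, 2, 1, 1, 1, 1.
Since disjoint cycles commute, ord(π) = lcm(5, 2) = 10.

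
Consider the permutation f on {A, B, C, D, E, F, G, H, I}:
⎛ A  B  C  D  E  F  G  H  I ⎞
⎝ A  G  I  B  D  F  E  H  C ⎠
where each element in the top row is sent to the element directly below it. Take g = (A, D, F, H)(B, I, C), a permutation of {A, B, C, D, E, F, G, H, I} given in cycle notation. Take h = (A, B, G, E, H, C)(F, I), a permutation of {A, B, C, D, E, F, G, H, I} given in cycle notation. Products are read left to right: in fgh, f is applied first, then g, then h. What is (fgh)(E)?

Chase E: f(E) = D; g(D) = F; h(F) = I. Hence (fgh)(E) = I.

I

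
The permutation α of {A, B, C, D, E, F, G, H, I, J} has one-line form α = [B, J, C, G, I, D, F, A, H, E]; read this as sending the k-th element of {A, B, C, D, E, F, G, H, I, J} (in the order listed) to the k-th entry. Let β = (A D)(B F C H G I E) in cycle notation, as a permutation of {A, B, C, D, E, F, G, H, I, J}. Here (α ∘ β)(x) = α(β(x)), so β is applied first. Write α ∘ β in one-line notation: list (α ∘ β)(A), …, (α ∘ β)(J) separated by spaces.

G D A B J C H F I E

Chase each element through β then α: A → D → G; B → F → D; C → H → A; D → A → B; E → B → J; F → C → C; G → I → H; H → G → F; I → E → I; J → J → E.
Collecting the images, α ∘ β = [G D A B J C H F I E].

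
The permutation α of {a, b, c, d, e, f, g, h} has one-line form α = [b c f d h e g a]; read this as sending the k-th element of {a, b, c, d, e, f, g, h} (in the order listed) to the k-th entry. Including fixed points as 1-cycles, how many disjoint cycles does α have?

3

The cycle decomposition is (a b c f e h)(d)(g), which has 3 cycles (counting 1-cycles).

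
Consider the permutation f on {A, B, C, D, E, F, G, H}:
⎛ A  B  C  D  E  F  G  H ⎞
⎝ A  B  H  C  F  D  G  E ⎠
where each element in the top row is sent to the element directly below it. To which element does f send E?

F

The entry below E in the array is F, so f(E) = F.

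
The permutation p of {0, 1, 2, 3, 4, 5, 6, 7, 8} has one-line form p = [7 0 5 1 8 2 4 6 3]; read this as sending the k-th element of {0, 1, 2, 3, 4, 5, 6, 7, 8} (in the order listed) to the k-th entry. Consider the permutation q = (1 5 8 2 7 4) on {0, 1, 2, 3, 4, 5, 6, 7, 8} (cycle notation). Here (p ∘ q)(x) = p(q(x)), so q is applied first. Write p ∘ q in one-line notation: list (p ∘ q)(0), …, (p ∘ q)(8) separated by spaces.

7 2 6 1 0 3 4 8 5

(p ∘ q)(x) = p(q(x)). Computing each image: p(q(0)) = p(0) = 7, p(q(1)) = p(5) = 2, p(q(2)) = p(7) = 6, p(q(3)) = p(3) = 1, p(q(4)) = p(1) = 0, p(q(5)) = p(8) = 3, p(q(6)) = p(6) = 4, p(q(7)) = p(4) = 8, p(q(8)) = p(2) = 5.
Hence p ∘ q = [7 2 6 1 0 3 4 8 5].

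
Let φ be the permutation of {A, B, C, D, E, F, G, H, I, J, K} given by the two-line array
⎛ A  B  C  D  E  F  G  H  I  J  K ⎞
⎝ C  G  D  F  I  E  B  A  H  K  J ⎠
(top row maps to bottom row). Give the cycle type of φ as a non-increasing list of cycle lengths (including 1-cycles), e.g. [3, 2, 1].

[7, 2, 2]

The disjoint cycles are (A C D F E I H)(B G)(J K), with lengths 7, 2, 2 in non-increasing order.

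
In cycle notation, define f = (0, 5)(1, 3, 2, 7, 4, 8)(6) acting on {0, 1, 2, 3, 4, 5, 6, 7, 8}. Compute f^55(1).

3

1 lies in the 6-cycle (1, 3, 2, 7, 4, 8).
On a 6-cycle, f^6 is the identity, so f^55 = f^1 there (55 ≡ 1 mod 6).
Stepping 1 place around the cycle: 1 → 3.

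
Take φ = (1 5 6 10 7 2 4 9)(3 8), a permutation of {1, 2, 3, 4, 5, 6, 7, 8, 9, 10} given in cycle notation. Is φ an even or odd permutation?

The cycle lengths are 8, 2.
A cycle of length ℓ contributes ℓ−1 transpositions, so φ is a product of 7 + 1 = 8 transpositions — even.

even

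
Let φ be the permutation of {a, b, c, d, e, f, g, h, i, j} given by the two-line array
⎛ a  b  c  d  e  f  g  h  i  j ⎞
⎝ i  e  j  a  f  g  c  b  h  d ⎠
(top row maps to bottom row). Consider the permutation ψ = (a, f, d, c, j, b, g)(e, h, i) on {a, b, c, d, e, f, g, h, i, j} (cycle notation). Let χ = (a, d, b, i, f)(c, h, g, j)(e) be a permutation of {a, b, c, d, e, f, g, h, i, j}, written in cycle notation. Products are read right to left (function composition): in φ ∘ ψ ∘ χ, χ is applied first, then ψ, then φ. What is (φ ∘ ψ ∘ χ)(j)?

d

Chase j: χ(j) = c; ψ(c) = j; φ(j) = d. Hence (φ ∘ ψ ∘ χ)(j) = d.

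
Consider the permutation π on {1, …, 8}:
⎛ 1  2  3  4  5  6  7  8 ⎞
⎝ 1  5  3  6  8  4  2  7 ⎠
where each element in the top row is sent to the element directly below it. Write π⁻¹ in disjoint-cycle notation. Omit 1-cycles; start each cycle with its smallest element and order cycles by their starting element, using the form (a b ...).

The cycle decomposition of π is (2 5 8 7)(4 6).
Reversing each cycle (and rotating so the smallest element leads) gives π⁻¹ = (2 7 8 5)(4 6).

(2 7 8 5)(4 6)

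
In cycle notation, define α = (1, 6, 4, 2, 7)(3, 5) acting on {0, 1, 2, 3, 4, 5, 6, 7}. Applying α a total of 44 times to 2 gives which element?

4

2 lies in the 5-cycle (1, 6, 4, 2, 7).
On a 5-cycle, α^5 is the identity, so α^44 = α^4 there (44 ≡ 4 mod 5).
Stepping 4 places around the cycle: 2 → 7 → 1 → 6 → 4.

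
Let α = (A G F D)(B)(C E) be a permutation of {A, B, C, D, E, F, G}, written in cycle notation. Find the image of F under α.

D

F appears in (A G F D); the next entry (wrapping around) is D.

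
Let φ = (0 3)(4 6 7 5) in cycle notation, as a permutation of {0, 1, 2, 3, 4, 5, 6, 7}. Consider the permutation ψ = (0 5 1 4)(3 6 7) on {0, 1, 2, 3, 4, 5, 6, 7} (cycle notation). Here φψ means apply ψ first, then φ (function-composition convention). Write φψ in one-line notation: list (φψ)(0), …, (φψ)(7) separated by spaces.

4 6 2 7 3 1 5 0

(φψ)(x) = φ(ψ(x)). Computing each image: φ(ψ(0)) = φ(5) = 4, φ(ψ(1)) = φ(4) = 6, φ(ψ(2)) = φ(2) = 2, φ(ψ(3)) = φ(6) = 7, φ(ψ(4)) = φ(0) = 3, φ(ψ(5)) = φ(1) = 1, φ(ψ(6)) = φ(7) = 5, φ(ψ(7)) = φ(3) = 0.
Hence φψ = [4 6 2 7 3 1 5 0].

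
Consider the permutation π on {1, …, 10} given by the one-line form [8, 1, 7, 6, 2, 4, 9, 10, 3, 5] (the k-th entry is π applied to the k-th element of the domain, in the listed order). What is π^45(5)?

Tracing 5 → 2 → … returns to 5 after 5 steps, so 5 lies in a 5-cycle (1, 8, 10, 5, 2).
Since the cycle has length 5, π^45 acts on it the same as π^0 (45 mod 5 = 0).
So π^45(5) = 5.

5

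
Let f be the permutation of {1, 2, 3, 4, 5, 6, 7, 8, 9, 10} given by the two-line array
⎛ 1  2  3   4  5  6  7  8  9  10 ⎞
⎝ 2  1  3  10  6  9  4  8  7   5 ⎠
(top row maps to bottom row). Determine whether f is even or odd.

In disjoint-cycle form the cycle lengths are 6, 2, 1, 1.
A cycle of length ℓ contributes ℓ−1 transpositions, so f is a product of 5 + 1 = 6 transpositions — even.

even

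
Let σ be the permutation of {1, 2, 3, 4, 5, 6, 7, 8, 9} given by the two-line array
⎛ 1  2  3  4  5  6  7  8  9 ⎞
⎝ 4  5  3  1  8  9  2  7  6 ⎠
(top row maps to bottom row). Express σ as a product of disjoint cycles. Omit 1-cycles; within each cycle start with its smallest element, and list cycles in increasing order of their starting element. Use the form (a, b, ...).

(1, 4)(2, 5, 8, 7)(6, 9)

Start at 1 and follow images: 1 → 4 → 1, giving the cycle (1, 4).
Continuing from each remaining unvisited element yields (1, 4)(2, 5, 8, 7)(6, 9).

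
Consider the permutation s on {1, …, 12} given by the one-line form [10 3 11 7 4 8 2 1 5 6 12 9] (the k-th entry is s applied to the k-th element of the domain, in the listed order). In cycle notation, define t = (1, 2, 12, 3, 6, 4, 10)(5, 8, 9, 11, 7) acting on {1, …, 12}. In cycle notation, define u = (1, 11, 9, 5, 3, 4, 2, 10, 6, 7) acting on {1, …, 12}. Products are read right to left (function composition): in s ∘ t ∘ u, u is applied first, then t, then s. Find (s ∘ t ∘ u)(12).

11

(s ∘ t ∘ u)(12) = s(t(u(12))). u(12) = 12, then t(12) = 3, then s(3) = 11, so the result is 11.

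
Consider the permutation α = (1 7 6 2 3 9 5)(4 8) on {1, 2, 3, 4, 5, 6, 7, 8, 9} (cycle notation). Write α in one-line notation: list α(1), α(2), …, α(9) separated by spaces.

Each element maps to the next entry in its cycle (wrapping to the front): 1↦7, 2↦3, 3↦9, 4↦8, 5↦1, 6↦2, 7↦6, 8↦4, 9↦5.
Listing these in domain order gives 7 3 9 8 1 2 6 4 5.

7 3 9 8 1 2 6 4 5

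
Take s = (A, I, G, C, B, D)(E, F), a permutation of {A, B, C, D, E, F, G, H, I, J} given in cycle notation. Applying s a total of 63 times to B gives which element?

B lies in the 6-cycle (A, I, G, C, B, D).
Since the cycle has length 6, s^63 acts on it the same as s^3 (63 mod 6 = 3).
Advancing 3 steps from B: B → D → A → I.

I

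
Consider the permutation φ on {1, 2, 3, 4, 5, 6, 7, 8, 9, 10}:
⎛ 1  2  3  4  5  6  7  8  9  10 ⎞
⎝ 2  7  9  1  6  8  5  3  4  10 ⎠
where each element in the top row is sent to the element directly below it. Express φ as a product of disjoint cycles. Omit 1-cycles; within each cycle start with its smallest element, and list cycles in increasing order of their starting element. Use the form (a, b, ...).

From 1: 1 → 2 → 7 → 5 → 6 → 8 → 3 → 9 → 4 → 1, closing the cycle (1, 2, 7, 5, 6, 8, 3, 9, 4).
Repeating from the next unused element and collecting all non-trivial cycles gives (1, 2, 7, 5, 6, 8, 3, 9, 4).

(1, 2, 7, 5, 6, 8, 3, 9, 4)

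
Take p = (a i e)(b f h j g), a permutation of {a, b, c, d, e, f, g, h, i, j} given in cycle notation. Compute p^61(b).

f

b lies in the 5-cycle (b f h j g).
Powers repeat with period 5 on this cycle, and 61 mod 5 = 1, so p^61(b) = p^1(b).
Stepping 1 place around the cycle: b → f.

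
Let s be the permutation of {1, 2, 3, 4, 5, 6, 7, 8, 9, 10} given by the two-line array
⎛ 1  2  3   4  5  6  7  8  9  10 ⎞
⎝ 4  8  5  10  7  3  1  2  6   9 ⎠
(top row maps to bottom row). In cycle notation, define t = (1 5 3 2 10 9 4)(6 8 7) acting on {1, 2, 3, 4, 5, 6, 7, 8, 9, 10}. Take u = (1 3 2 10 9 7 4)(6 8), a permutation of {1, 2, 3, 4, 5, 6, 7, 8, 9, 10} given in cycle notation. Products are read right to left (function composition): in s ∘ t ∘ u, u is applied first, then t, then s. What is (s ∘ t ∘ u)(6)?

1

Chase 6: u(6) = 8; t(8) = 7; s(7) = 1. Hence (s ∘ t ∘ u)(6) = 1.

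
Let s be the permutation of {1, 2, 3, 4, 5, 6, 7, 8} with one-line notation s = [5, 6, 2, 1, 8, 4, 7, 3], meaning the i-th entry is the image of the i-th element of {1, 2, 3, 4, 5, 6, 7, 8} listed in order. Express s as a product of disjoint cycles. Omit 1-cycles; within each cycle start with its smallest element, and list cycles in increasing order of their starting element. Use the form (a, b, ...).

(1, 5, 8, 3, 2, 6, 4)

Start at 1 and follow images: 1 → 5 → 8 → 3 → 2 → 6 → 4 → 1, giving the cycle (1, 5, 8, 3, 2, 6, 4).
Repeating from the next unused element and collecting all non-trivial cycles gives (1, 5, 8, 3, 2, 6, 4).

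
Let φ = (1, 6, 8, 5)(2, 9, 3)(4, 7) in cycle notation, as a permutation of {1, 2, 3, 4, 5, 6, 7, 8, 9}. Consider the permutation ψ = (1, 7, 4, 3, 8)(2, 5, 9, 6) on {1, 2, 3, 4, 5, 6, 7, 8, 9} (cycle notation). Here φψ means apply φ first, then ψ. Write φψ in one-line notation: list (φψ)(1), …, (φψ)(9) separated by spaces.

2 6 5 4 7 1 3 9 8

(φψ)(x) = ψ(φ(x)). Computing each image: ψ(φ(1)) = ψ(6) = 2, ψ(φ(2)) = ψ(9) = 6, ψ(φ(3)) = ψ(2) = 5, ψ(φ(4)) = ψ(7) = 4, ψ(φ(5)) = ψ(1) = 7, ψ(φ(6)) = ψ(8) = 1, ψ(φ(7)) = ψ(4) = 3, ψ(φ(8)) = ψ(5) = 9, ψ(φ(9)) = ψ(3) = 8.
Hence φψ = [2 6 5 4 7 1 3 9 8].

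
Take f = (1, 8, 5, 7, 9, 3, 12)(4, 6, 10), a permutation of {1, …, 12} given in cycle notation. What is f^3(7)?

12

7 lies in the 7-cycle (1, 8, 5, 7, 9, 3, 12).
Stepping 3 places around the cycle: 7 → 9 → 3 → 12.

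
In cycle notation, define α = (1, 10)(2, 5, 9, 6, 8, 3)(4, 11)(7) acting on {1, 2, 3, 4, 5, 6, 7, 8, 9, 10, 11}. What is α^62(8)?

2

8 lies in the 6-cycle (2, 5, 9, 6, 8, 3).
Powers repeat with period 6 on this cycle, and 62 mod 6 = 2, so α^62(8) = α^2(8).
Advancing 2 steps from 8: 8 → 3 → 2.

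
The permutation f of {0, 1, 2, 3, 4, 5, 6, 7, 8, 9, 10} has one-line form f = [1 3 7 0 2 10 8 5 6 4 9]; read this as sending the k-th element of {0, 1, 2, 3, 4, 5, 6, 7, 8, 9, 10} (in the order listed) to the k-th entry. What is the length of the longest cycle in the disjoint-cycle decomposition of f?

Decomposing into disjoint cycles gives (0, 1, 3)(2, 7, 5, 10, 9, 4)(6, 8); the longest has length 6.

6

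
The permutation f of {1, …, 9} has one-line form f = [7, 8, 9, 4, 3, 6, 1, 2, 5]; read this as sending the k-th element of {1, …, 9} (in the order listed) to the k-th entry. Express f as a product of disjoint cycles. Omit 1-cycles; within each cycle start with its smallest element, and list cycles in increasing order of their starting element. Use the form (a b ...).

Iterating f from 1 gives 1 → 7 → 1; that is the 2-cycle (1 7).
Continuing from each remaining unvisited element yields (1 7)(2 8)(3 9 5).

(1 7)(2 8)(3 9 5)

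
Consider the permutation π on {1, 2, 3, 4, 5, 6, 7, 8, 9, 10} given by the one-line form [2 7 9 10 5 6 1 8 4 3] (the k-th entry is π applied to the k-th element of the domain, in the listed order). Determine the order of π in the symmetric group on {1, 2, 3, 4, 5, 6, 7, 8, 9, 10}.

12

Decomposing into disjoint cycles gives cycle lengths 4, 3, 1, 1, 1.
Since disjoint cycles commute, ord(π) = lcm(4, 3) = 12.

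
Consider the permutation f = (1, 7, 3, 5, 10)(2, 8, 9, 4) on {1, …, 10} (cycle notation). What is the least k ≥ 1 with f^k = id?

20

The disjoint cycles have lengths 5, 4, 1.
Since disjoint cycles commute, ord(f) = lcm(5, 4) = 20.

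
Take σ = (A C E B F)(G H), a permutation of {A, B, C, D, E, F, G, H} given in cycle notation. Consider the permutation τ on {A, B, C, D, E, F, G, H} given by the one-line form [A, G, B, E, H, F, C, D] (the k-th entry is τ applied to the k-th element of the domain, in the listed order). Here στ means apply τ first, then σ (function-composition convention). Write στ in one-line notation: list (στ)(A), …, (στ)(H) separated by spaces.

Chase each element through τ then σ: A → A → C; B → G → H; C → B → F; D → E → B; E → H → G; F → F → A; G → C → E; H → D → D.
So στ in one-line form is C H F B G A E D.

C H F B G A E D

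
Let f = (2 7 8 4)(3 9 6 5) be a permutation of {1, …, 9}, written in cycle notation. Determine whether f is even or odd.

The cycle lengths are 4, 4, 1.
A cycle is odd iff its length is even; f has 2 even-length cycles, so sgn(f) = (−1)^2 and f is even.

even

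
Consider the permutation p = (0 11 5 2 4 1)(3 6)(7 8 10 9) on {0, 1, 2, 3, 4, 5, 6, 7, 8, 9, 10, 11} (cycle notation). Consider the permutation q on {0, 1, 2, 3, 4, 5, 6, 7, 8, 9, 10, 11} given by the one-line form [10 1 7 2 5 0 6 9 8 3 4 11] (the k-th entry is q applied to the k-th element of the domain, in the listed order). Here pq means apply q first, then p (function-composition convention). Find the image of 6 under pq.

3

First apply q: q(6) = 6, then p(6) = 3. Thus (pq)(6) = 3.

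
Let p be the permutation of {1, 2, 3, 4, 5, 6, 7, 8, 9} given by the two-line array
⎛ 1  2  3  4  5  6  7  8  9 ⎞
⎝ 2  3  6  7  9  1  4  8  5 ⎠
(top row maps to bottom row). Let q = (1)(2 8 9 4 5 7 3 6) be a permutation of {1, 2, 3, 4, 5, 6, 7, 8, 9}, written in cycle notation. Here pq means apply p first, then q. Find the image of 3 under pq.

2

p(3) = 6, then q(6) = 2; composing gives (pq)(3) = 2.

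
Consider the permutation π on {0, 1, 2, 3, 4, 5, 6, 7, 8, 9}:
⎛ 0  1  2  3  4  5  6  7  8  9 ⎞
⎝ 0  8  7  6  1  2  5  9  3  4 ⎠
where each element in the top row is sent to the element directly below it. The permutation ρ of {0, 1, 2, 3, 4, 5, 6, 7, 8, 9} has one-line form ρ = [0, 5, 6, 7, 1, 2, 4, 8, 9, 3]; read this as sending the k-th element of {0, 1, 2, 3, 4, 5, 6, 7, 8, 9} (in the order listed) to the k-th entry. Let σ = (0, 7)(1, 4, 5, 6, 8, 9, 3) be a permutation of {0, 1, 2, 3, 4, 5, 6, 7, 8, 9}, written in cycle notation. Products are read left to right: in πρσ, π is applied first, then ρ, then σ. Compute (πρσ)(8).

0

Apply the permutations in order: π(8) = 3, then ρ(3) = 7, then σ(7) = 0. So (πρσ)(8) = 0.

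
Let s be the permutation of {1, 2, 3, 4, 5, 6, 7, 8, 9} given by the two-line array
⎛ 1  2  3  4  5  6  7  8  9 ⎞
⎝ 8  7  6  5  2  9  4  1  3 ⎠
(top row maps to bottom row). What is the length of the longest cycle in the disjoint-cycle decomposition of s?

Decomposing into disjoint cycles gives (1, 8)(2, 7, 4, 5)(3, 6, 9); the longest has length 4.

4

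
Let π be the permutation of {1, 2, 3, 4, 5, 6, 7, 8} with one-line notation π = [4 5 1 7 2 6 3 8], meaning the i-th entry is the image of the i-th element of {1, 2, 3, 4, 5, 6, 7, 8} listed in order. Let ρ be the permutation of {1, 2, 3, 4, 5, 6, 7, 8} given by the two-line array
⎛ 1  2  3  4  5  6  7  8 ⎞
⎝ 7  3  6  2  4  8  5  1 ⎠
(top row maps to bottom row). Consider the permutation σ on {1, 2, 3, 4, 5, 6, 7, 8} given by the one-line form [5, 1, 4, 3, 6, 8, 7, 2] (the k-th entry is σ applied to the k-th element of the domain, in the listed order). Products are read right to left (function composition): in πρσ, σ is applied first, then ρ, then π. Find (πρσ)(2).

3

Apply the permutations in order: σ(2) = 1, then ρ(1) = 7, then π(7) = 3. So (πρσ)(2) = 3.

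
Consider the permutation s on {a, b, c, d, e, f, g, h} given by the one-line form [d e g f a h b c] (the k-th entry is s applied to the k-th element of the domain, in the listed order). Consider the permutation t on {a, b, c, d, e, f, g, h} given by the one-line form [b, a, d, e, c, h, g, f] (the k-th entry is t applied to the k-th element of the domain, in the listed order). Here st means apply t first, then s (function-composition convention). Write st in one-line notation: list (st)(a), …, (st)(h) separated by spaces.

For each element, apply t then s: a → b → e; b → a → d; c → d → f; d → e → a; e → c → g; f → h → c; g → g → b; h → f → h.
Collecting the images, st = [e d f a g c b h].

e d f a g c b h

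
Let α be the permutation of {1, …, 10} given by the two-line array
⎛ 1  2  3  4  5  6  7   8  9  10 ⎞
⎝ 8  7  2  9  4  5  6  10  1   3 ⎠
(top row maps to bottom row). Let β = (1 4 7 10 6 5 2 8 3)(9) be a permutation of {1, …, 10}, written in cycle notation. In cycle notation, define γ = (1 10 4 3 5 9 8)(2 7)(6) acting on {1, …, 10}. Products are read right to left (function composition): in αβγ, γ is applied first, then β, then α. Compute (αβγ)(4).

8

Apply the permutations in order: γ(4) = 3, then β(3) = 1, then α(1) = 8. So (αβγ)(4) = 8.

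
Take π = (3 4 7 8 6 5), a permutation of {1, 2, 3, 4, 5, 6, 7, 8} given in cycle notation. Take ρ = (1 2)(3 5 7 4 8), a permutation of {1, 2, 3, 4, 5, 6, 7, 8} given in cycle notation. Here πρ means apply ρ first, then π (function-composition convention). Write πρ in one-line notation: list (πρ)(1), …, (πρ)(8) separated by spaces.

(πρ)(x) = π(ρ(x)). Computing each image: π(ρ(1)) = π(2) = 2, π(ρ(2)) = π(1) = 1, π(ρ(3)) = π(5) = 3, π(ρ(4)) = π(8) = 6, π(ρ(5)) = π(7) = 8, π(ρ(6)) = π(6) = 5, π(ρ(7)) = π(4) = 7, π(ρ(8)) = π(3) = 4.
Hence πρ = [2 1 3 6 8 5 7 4].

2 1 3 6 8 5 7 4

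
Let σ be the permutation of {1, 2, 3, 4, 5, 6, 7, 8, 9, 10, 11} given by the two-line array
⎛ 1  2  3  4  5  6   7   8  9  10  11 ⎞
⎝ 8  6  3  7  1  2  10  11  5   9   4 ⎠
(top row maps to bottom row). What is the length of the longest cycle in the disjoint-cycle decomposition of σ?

Decomposing into disjoint cycles gives (1, 8, 11, 4, 7, 10, 9, 5)(2, 6); the longest has length 8.

8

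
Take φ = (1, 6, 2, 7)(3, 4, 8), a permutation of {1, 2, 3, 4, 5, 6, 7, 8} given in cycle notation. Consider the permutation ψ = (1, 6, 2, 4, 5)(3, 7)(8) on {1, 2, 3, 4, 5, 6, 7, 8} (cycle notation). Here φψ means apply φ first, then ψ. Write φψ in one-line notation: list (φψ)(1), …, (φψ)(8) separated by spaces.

(φψ)(x) = ψ(φ(x)). Computing each image: ψ(φ(1)) = ψ(6) = 2, ψ(φ(2)) = ψ(7) = 3, ψ(φ(3)) = ψ(4) = 5, ψ(φ(4)) = ψ(8) = 8, ψ(φ(5)) = ψ(5) = 1, ψ(φ(6)) = ψ(2) = 4, ψ(φ(7)) = ψ(1) = 6, ψ(φ(8)) = ψ(3) = 7.
Hence φψ = [2 3 5 8 1 4 6 7].

2 3 5 8 1 4 6 7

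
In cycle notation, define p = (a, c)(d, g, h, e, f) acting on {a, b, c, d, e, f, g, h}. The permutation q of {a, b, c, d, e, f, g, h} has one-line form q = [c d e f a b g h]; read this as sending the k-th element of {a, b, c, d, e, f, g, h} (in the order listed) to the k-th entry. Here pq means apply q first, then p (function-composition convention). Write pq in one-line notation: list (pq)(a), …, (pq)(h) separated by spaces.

a g f d c b h e

Chase each element through q then p: a → c → a; b → d → g; c → e → f; d → f → d; e → a → c; f → b → b; g → g → h; h → h → e.
Collecting the images, pq = [a g f d c b h e].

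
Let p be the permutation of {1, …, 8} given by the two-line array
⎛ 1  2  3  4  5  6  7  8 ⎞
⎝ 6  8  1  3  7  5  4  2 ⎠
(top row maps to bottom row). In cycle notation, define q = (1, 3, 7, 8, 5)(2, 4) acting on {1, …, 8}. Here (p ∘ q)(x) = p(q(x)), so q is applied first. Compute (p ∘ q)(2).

q(2) = 4, then p(4) = 3; composing gives (p ∘ q)(2) = 3.

3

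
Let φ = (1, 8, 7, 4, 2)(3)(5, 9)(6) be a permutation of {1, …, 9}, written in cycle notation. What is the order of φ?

10

The cycle type of φ is (5, 2, 1, 1).
The order of φ is the least common multiple of its cycle lengths: lcm(5, 2) = 10.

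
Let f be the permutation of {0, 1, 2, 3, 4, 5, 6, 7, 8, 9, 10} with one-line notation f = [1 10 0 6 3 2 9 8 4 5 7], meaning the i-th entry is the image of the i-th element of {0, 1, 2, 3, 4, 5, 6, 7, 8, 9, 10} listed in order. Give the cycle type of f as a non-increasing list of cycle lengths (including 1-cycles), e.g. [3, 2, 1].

The disjoint cycles are (0, 1, 10, 7, 8, 4, 3, 6, 9, 5, 2), with lengths 11 in non-increasing order.

[11]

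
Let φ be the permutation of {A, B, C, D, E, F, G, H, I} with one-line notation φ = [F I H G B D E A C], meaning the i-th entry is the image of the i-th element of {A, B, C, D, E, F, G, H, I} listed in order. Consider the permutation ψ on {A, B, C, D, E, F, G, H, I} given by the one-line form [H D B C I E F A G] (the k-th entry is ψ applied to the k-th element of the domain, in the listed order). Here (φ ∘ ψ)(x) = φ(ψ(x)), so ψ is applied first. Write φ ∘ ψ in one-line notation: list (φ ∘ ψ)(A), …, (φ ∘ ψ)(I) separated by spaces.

(φ ∘ ψ)(x) = φ(ψ(x)). Computing each image: φ(ψ(A)) = φ(H) = A, φ(ψ(B)) = φ(D) = G, φ(ψ(C)) = φ(B) = I, φ(ψ(D)) = φ(C) = H, φ(ψ(E)) = φ(I) = C, φ(ψ(F)) = φ(E) = B, φ(ψ(G)) = φ(F) = D, φ(ψ(H)) = φ(A) = F, φ(ψ(I)) = φ(G) = E.
Hence φ ∘ ψ = [A G I H C B D F E].

A G I H C B D F E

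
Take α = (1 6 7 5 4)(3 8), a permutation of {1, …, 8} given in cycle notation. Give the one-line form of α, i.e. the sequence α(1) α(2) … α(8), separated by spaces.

6 2 8 1 4 7 5 3

Reading each image from the cycles: 1→6, 2→2, 3→8, 4→1, 5→4, 6→7, 7→5, 8→3.
So the one-line form is 6 2 8 1 4 7 5 3.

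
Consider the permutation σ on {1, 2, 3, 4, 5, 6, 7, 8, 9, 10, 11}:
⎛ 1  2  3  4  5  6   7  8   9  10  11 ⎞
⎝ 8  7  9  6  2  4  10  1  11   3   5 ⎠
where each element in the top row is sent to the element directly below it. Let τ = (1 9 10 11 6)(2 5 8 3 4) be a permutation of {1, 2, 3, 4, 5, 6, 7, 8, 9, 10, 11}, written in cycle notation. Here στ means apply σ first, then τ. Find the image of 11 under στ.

8

σ(11) = 5, then τ(5) = 8; composing gives (στ)(11) = 8.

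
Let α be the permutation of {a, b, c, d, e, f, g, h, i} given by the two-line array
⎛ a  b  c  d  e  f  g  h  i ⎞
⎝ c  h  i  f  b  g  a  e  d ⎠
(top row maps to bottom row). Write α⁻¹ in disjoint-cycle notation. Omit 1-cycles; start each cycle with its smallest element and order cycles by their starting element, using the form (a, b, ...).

First write α in disjoint cycles: (a, c, i, d, f, g)(b, h, e).
Reversing each cycle (and rotating so the smallest element leads) gives α⁻¹ = (a, g, f, d, i, c)(b, e, h).

(a, g, f, d, i, c)(b, e, h)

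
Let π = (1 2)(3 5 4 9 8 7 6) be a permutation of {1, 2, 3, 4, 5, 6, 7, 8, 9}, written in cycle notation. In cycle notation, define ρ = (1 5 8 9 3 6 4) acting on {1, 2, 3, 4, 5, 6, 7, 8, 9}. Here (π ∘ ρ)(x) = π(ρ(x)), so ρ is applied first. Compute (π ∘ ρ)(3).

3

(π ∘ ρ)(3) = π(ρ(3)). ρ(3) = 6, then π(6) = 3. So (π ∘ ρ)(3) = 3.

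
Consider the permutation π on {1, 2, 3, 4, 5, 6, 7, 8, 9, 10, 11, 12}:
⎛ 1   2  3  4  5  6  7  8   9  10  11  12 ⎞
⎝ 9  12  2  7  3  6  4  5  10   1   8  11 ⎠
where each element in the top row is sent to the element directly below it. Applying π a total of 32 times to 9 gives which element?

Tracing 9 → 10 → … returns to 9 after 3 steps, so 9 lies in a 3-cycle (1 9 10).
Powers repeat with period 3 on this cycle, and 32 mod 3 = 2, so π^32(9) = π^2(9).
Advancing 2 steps from 9: 9 → 10 → 1.

1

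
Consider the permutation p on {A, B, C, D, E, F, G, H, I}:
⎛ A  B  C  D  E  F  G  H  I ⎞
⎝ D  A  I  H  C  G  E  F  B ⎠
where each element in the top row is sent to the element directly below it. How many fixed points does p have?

No element satisfies p(x) = x, so there are 0 fixed points.

0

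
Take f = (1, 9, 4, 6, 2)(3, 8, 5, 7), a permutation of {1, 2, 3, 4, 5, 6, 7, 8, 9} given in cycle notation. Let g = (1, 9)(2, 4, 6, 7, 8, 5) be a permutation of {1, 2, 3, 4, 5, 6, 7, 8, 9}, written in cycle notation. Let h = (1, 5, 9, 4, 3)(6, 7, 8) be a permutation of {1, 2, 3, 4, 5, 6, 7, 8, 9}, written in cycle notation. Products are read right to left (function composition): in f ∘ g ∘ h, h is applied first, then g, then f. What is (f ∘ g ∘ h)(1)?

Chase 1: h(1) = 5; g(5) = 2; f(2) = 1. Hence (f ∘ g ∘ h)(1) = 1.

1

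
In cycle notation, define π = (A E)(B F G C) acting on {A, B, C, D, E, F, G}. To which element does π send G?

C

G appears in (B F G C); the next entry (wrapping around) is C.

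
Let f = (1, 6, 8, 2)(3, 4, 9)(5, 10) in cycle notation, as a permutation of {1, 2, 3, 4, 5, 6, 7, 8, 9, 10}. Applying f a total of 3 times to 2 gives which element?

2 lies in the 4-cycle (1, 6, 8, 2).
Advancing 3 steps from 2: 2 → 1 → 6 → 8.

8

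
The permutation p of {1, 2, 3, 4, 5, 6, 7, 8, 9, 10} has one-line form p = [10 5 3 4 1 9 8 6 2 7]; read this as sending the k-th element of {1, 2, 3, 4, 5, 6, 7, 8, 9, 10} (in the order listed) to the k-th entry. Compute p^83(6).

5

Tracing 6 → 9 → … returns to 6 after 8 steps, so 6 lies in an 8-cycle (1 10 7 8 6 9 2 5).
Since the cycle has length 8, p^83 acts on it the same as p^3 (83 mod 8 = 3).
Advancing 3 steps from 6: 6 → 9 → 2 → 5.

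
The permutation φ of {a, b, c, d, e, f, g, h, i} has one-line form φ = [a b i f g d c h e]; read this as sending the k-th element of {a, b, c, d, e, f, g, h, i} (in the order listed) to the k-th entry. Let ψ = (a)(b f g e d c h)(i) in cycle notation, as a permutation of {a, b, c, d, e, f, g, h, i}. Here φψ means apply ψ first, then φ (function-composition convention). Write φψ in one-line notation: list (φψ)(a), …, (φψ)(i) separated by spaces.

a d h i f c g b e

Chase each element through ψ then φ: a → a → a; b → f → d; c → h → h; d → c → i; e → d → f; f → g → c; g → e → g; h → b → b; i → i → e.
Collecting the images, φψ = [a d h i f c g b e].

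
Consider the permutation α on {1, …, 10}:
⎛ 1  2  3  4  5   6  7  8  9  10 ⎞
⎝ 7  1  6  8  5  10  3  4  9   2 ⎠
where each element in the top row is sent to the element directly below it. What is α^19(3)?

6

Tracing 3 → 6 → … returns to 3 after 6 steps, so 3 lies in a 6-cycle (1, 7, 3, 6, 10, 2).
Since the cycle has length 6, α^19 acts on it the same as α^1 (19 mod 6 = 1).
Stepping 1 place around the cycle: 3 → 6.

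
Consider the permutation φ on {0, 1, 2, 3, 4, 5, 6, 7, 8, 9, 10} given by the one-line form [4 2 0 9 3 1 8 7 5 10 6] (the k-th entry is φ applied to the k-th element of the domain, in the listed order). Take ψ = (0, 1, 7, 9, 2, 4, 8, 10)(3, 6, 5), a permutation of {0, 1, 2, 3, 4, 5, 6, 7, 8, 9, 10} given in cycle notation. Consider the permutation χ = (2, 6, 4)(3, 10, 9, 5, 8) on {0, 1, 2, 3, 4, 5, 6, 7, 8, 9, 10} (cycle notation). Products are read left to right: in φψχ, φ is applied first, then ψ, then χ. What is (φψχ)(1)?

2

Apply the permutations in order: φ(1) = 2, then ψ(2) = 4, then χ(4) = 2. So (φψχ)(1) = 2.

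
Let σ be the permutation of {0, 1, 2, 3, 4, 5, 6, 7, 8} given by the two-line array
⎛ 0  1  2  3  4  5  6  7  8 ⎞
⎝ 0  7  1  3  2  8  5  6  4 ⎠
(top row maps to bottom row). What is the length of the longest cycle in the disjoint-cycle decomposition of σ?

Decomposing into disjoint cycles gives (1, 7, 6, 5, 8, 4, 2); the longest has length 7.

7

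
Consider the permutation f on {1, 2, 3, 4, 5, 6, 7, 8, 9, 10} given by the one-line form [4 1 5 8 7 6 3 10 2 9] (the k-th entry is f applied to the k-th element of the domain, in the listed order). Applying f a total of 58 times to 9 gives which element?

Tracing 9 → 2 → … returns to 9 after 6 steps, so 9 lies in a 6-cycle (1, 4, 8, 10, 9, 2).
Powers repeat with period 6 on this cycle, and 58 mod 6 = 4, so f^58(9) = f^4(9).
Advancing 4 steps from 9: 9 → 2 → 1 → 4 → 8.

8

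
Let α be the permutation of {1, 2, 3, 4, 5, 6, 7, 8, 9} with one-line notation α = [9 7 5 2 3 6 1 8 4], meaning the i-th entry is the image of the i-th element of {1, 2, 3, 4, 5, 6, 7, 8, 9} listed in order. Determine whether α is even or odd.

In disjoint-cycle form the cycle lengths are 5, 2, 1, 1.
A cycle of length ℓ contributes ℓ−1 transpositions, so α is a product of 4 + 1 = 5 transpositions — odd.

odd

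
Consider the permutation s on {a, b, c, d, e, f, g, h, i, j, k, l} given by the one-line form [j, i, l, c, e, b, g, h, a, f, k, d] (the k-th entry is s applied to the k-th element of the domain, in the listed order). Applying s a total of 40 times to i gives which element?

i

Tracing i → a → … returns to i after 5 steps, so i lies in a 5-cycle (a j f b i).
Powers repeat with period 5 on this cycle, and 40 mod 5 = 0, so s^40(i) = s^0(i).
So s^40(i) = i.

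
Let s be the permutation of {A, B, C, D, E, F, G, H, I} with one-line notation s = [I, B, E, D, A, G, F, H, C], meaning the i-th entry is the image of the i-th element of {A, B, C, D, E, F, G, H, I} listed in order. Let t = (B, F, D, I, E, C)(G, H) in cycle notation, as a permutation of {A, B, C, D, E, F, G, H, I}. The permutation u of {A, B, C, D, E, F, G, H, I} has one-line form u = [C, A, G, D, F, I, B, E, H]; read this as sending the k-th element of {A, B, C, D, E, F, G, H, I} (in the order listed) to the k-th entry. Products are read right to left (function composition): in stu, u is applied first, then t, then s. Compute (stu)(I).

F

Apply the permutations in order: u(I) = H, then t(H) = G, then s(G) = F. So (stu)(I) = F.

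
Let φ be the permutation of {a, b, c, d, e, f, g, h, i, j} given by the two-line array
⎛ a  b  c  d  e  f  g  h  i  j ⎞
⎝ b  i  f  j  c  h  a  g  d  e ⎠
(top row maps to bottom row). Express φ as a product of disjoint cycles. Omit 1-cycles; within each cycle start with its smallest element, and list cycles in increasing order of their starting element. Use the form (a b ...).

Start at a and follow images: a → b → i → d → j → e → c → f → h → g → a, giving the cycle (a b i d j e c f h g).
Continuing from each remaining unvisited element yields (a b i d j e c f h g).

(a b i d j e c f h g)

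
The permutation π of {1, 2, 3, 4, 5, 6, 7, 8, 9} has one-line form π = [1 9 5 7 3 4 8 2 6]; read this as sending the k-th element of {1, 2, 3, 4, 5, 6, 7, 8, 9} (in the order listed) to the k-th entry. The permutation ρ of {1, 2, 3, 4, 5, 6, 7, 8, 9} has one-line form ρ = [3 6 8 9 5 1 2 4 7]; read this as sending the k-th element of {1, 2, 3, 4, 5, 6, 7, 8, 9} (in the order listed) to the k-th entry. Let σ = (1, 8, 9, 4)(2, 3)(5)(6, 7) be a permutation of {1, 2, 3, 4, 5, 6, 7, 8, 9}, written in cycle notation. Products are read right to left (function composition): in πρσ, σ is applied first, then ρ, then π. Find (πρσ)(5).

(πρσ)(5) = π(ρ(σ(5))). σ(5) = 5, then ρ(5) = 5, then π(5) = 3, so the result is 3.

3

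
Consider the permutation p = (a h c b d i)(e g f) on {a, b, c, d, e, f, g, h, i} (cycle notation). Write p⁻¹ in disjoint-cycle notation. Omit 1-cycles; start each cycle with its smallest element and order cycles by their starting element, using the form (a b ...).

The inverse reverses each cycle.
After reversing and putting each cycle's least element first, p⁻¹ = (a i d b c h)(e f g).

(a i d b c h)(e f g)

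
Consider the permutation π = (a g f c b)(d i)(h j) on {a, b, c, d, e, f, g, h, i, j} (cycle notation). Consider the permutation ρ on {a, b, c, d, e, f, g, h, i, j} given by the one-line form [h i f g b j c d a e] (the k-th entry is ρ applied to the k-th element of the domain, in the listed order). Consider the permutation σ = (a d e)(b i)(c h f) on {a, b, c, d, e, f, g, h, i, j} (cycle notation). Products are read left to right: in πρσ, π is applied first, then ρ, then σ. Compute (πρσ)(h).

a

Apply the permutations in order: π(h) = j, then ρ(j) = e, then σ(e) = a. So (πρσ)(h) = a.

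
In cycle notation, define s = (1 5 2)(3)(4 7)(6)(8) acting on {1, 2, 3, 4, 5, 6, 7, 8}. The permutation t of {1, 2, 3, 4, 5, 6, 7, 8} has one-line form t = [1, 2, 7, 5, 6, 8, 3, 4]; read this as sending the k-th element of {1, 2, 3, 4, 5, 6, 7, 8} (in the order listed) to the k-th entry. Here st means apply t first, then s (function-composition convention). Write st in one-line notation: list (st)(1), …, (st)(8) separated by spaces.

(st)(x) = s(t(x)). Computing each image: s(t(1)) = s(1) = 5, s(t(2)) = s(2) = 1, s(t(3)) = s(7) = 4, s(t(4)) = s(5) = 2, s(t(5)) = s(6) = 6, s(t(6)) = s(8) = 8, s(t(7)) = s(3) = 3, s(t(8)) = s(4) = 7.
Hence st = [5 1 4 2 6 8 3 7].

5 1 4 2 6 8 3 7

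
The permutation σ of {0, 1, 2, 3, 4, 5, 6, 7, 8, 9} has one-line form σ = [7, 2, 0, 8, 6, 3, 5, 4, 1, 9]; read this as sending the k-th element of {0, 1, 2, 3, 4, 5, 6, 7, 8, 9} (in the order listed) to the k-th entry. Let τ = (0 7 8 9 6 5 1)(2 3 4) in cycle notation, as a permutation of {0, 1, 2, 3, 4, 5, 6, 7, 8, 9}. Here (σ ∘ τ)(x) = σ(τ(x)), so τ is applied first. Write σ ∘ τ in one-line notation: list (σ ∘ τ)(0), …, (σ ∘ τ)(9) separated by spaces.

4 7 8 6 0 2 3 1 9 5

(σ ∘ τ)(x) = σ(τ(x)). Computing each image: σ(τ(0)) = σ(7) = 4, σ(τ(1)) = σ(0) = 7, σ(τ(2)) = σ(3) = 8, σ(τ(3)) = σ(4) = 6, σ(τ(4)) = σ(2) = 0, σ(τ(5)) = σ(1) = 2, σ(τ(6)) = σ(5) = 3, σ(τ(7)) = σ(8) = 1, σ(τ(8)) = σ(9) = 9, σ(τ(9)) = σ(6) = 5.
Hence σ ∘ τ = [4 7 8 6 0 2 3 1 9 5].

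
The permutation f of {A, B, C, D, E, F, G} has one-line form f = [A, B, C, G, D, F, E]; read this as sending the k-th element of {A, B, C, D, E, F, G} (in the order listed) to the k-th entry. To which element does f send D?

G

D is element number 4 of the domain, and entry number 4 of the one-line form is G, so f(D) = G.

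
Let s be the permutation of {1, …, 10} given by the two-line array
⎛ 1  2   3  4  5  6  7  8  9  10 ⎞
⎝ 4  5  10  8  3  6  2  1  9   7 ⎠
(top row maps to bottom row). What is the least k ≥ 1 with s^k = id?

15

Writing s as disjoint cycles, the cycle lengths are 5, 3, 1, 1.
Since disjoint cycles commute, ord(s) = lcm(5, 3) = 15.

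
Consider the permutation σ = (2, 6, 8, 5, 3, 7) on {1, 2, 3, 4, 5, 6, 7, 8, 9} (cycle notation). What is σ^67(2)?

6

2 lies in the 6-cycle (2, 6, 8, 5, 3, 7).
On a 6-cycle, σ^6 is the identity, so σ^67 = σ^1 there (67 ≡ 1 mod 6).
Stepping 1 place around the cycle: 2 → 6.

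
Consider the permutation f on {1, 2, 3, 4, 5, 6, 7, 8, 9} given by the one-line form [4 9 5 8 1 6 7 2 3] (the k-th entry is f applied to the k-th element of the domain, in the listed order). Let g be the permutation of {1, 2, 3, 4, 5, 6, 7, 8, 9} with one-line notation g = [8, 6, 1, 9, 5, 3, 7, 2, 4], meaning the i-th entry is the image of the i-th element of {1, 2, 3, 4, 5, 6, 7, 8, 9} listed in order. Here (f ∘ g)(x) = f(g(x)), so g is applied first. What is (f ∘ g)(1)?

g(1) = 8, then f(8) = 2; composing gives (f ∘ g)(1) = 2.

2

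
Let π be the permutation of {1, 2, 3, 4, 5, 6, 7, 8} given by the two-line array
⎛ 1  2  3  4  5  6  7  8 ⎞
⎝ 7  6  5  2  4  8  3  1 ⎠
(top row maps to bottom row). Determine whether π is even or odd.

odd

In disjoint-cycle form the cycle lengths are 8.
A cycle is odd iff its length is even; π has 1 even-length cycle, so sgn(π) = (−1)^1 and π is odd.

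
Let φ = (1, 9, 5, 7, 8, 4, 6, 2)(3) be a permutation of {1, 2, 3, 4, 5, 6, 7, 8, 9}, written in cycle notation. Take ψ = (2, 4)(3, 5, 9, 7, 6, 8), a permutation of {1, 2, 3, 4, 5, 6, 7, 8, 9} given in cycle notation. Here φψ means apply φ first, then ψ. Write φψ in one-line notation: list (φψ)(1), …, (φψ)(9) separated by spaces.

(φψ)(x) = ψ(φ(x)). Computing each image: ψ(φ(1)) = ψ(9) = 7, ψ(φ(2)) = ψ(1) = 1, ψ(φ(3)) = ψ(3) = 5, ψ(φ(4)) = ψ(6) = 8, ψ(φ(5)) = ψ(7) = 6, ψ(φ(6)) = ψ(2) = 4, ψ(φ(7)) = ψ(8) = 3, ψ(φ(8)) = ψ(4) = 2, ψ(φ(9)) = ψ(5) = 9.
Hence φψ = [7 1 5 8 6 4 3 2 9].

7 1 5 8 6 4 3 2 9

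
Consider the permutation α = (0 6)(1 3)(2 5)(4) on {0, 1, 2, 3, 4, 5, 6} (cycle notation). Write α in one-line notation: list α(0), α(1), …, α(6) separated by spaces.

Each element maps to the next entry in its cycle (wrapping to the front): 0→6, 1→3, 2→5, 3→1, 4→4, 5→2, 6→0.
Listing these in domain order gives 6 3 5 1 4 2 0.

6 3 5 1 4 2 0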